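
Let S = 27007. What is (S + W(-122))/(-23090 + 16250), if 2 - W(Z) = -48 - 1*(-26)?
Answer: -27031/6840 ≈ -3.9519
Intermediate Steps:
W(Z) = 24 (W(Z) = 2 - (-48 - 1*(-26)) = 2 - (-48 + 26) = 2 - 1*(-22) = 2 + 22 = 24)
(S + W(-122))/(-23090 + 16250) = (27007 + 24)/(-23090 + 16250) = 27031/(-6840) = 27031*(-1/6840) = -27031/6840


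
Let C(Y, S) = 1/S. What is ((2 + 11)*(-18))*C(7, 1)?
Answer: -234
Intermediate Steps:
((2 + 11)*(-18))*C(7, 1) = ((2 + 11)*(-18))/1 = (13*(-18))*1 = -234*1 = -234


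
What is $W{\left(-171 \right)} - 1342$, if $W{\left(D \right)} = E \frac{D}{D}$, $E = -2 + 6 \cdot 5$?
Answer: $-1314$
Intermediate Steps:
$E = 28$ ($E = -2 + 30 = 28$)
$W{\left(D \right)} = 28$ ($W{\left(D \right)} = 28 \frac{D}{D} = 28 \cdot 1 = 28$)
$W{\left(-171 \right)} - 1342 = 28 - 1342 = -1314$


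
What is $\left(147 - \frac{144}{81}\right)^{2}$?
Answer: $\frac{1708249}{81} \approx 21090.0$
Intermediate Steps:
$\left(147 - \frac{144}{81}\right)^{2} = \left(147 - \frac{16}{9}\right)^{2} = \left(\frac{1307}{9}\right)^{2} = \frac{1708249}{81}$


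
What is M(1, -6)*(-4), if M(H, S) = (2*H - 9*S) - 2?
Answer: -216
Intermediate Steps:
M(H, S) = -2 - 9*S + 2*H (M(H, S) = (-9*S + 2*H) - 2 = -2 - 9*S + 2*H)
M(1, -6)*(-4) = (-2 - 9*(-6) + 2*1)*(-4) = (-2 + 54 + 2)*(-4) = 54*(-4) = -216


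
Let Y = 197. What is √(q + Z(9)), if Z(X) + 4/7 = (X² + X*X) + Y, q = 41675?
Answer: √2059638/7 ≈ 205.02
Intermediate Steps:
Z(X) = 1375/7 + 2*X² (Z(X) = -4/7 + ((X² + X*X) + 197) = -4/7 + ((X² + X²) + 197) = -4/7 + (2*X² + 197) = -4/7 + (197 + 2*X²) = 1375/7 + 2*X²)
√(q + Z(9)) = √(41675 + (1375/7 + 2*9²)) = √(41675 + (1375/7 + 2*81)) = √(41675 + (1375/7 + 162)) = √(41675 + 2509/7) = √(294234/7) = √2059638/7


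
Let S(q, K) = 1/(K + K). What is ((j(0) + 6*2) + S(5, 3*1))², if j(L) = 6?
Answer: 11881/36 ≈ 330.03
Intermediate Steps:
S(q, K) = 1/(2*K)
((j(0) + 6*2) + S(5, 3*1))² = ((6 + 6*2) + 1/(2*((3*1))))² = ((6 + 12) + (½)/3)² = (18 + (½)*(⅓))² = (18 + ⅙)² = (109/6)² = 11881/36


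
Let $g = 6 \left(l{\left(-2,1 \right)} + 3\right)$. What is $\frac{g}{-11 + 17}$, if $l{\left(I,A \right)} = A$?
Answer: $4$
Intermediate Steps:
$g = 24$ ($g = 6 \left(1 + 3\right) = 6 \cdot 4 = 24$)
$\frac{g}{-11 + 17} = \frac{1}{-11 + 17} \cdot 24 = \frac{1}{6} \cdot 24 = 4$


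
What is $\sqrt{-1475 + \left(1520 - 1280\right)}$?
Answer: $i \sqrt{1235} \approx 35.143 i$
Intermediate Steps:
$\sqrt{-1475 + \left(1520 - 1280\right)} = \sqrt{-1475 + 240} = \sqrt{-1235} = i \sqrt{1235}$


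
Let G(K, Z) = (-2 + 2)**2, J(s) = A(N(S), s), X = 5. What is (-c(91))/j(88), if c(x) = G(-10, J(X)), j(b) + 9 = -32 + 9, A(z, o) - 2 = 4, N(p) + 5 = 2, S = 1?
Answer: 0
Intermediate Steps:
N(p) = -3 (N(p) = -5 + 2 = -3)
A(z, o) = 6 (A(z, o) = 2 + 4 = 6)
J(s) = 6
G(K, Z) = 0 (G(K, Z) = 0**2 = 0)
j(b) = -32 (j(b) = -9 + (-32 + 9) = -9 - 23 = -32)
c(x) = 0
(-c(91))/j(88) = -1*0/(-32) = 0*(-1/32) = 0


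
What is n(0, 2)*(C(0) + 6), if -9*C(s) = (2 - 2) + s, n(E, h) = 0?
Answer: 0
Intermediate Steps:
C(s) = -s/9 (C(s) = -((2 - 2) + s)/9 = -(0 + s)/9 = -s/9)
n(0, 2)*(C(0) + 6) = 0*(-1/9*0 + 6) = 0*(0 + 6) = 0*6 = 0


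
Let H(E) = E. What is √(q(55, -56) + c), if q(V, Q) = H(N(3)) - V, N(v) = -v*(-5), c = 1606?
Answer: 3*√174 ≈ 39.573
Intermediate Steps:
N(v) = 5*v
q(V, Q) = 15 - V (q(V, Q) = 5*3 - V = 15 - V)
√(q(55, -56) + c) = √((15 - 1*55) + 1606) = √((15 - 55) + 1606) = √(-40 + 1606) = √1566 = 3*√174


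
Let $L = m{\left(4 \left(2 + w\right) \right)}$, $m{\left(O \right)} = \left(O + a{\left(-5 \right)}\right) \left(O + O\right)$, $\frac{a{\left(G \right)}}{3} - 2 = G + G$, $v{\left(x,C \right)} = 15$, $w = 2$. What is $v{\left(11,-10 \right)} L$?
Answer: $-3840$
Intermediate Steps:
$a{\left(G \right)} = 6 + 6 G$ ($a{\left(G \right)} = 6 + 3 \left(G + G\right) = 6 + 3 \cdot 2 G = 6 + 6 G$)
$m{\left(O \right)} = 2 O \left(-24 + O\right)$ ($m{\left(O \right)} = \left(O + \left(6 + 6 \left(-5\right)\right)\right) \left(O + O\right) = \left(O + \left(6 - 30\right)\right) 2 O = \left(O - 24\right) 2 O = \left(-24 + O\right) 2 O = 2 O \left(-24 + O\right)$)
$L = -256$ ($L = 2 \cdot 4 \left(2 + 2\right) \left(-24 + 4 \left(2 + 2\right)\right) = 2 \cdot 4 \cdot 4 \left(-24 + 4 \cdot 4\right) = 2 \cdot 16 \left(-24 + 16\right) = 2 \cdot 16 \left(-8\right) = -256$)
$v{\left(11,-10 \right)} L = 15 \left(-256\right) = -3840$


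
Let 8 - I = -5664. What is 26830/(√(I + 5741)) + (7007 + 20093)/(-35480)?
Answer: -1355/1774 + 26830*√11413/11413 ≈ 250.38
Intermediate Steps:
I = 5672 (I = 8 - 1*(-5664) = 8 + 5664 = 5672)
26830/(√(I + 5741)) + (7007 + 20093)/(-35480) = 26830/(√(5672 + 5741)) + (7007 + 20093)/(-35480) = 26830/(√11413) + 27100*(-1/35480) = 26830*(√11413/11413) - 1355/1774 = 26830*√11413/11413 - 1355/1774 = -1355/1774 + 26830*√11413/11413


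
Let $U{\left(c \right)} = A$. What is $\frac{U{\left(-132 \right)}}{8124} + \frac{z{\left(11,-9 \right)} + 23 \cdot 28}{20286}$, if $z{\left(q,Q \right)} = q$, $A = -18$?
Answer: $\frac{206503}{6866811} \approx 0.030073$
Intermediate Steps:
$U{\left(c \right)} = -18$
$\frac{U{\left(-132 \right)}}{8124} + \frac{z{\left(11,-9 \right)} + 23 \cdot 28}{20286} = - \frac{18}{8124} + \frac{11 + 23 \cdot 28}{20286} = \left(-18\right) \frac{1}{8124} + \left(11 + 644\right) \frac{1}{20286} = - \frac{3}{1354} + 655 \cdot \frac{1}{20286} = - \frac{3}{1354} + \frac{655}{20286} = \frac{206503}{6866811}$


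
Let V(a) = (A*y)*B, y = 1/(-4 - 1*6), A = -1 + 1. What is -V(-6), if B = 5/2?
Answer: 0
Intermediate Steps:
A = 0
B = 5/2 (B = 5*(½) = 5/2 ≈ 2.5000)
y = -⅒ (y = 1/(-4 - 6) = 1/(-10) = -⅒ ≈ -0.10000)
V(a) = 0 (V(a) = (0*(-⅒))*(5/2) = 0*(5/2) = 0)
-V(-6) = -1*0 = 0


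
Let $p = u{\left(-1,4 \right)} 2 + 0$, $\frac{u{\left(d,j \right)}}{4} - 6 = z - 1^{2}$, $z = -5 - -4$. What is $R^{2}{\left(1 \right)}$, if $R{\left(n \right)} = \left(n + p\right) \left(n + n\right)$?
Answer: $4356$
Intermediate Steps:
$z = -1$ ($z = -5 + 4 = -1$)
$u{\left(d,j \right)} = 16$ ($u{\left(d,j \right)} = 24 + 4 \left(-1 - 1^{2}\right) = 24 + 4 \left(-1 - 1\right) = 24 + 4 \left(-2\right) = 24 - 8 = 16$)
$p = 32$ ($p = 16 \cdot 2 + 0 = 32 + 0 = 32$)
$R{\left(n \right)} = 2 n \left(32 + n\right)$ ($R{\left(n \right)} = \left(n + 32\right) \left(n + n\right) = \left(32 + n\right) 2 n = 2 n \left(32 + n\right)$)
$R^{2}{\left(1 \right)} = \left(2 \cdot 1 \left(32 + 1\right)\right)^{2} = \left(2 \cdot 1 \cdot 33\right)^{2} = 66^{2} = 4356$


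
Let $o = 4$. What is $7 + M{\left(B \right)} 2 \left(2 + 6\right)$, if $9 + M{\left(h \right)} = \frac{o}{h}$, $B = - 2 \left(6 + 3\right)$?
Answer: $- \frac{1265}{9} \approx -140.56$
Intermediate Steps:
$B = -18$ ($B = \left(-2\right) 9 = -18$)
$M{\left(h \right)} = -9 + \frac{4}{h}$
$7 + M{\left(B \right)} 2 \left(2 + 6\right) = 7 + \left(-9 + \frac{4}{-18}\right) 2 \left(2 + 6\right) = 7 + \left(-9 + 4 \left(- \frac{1}{18}\right)\right) 2 \cdot 8 = 7 + \left(-9 - \frac{2}{9}\right) 16 = 7 - \frac{1328}{9} = - \frac{1265}{9}$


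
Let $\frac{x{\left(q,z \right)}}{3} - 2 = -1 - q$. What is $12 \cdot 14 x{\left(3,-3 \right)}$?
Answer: $-1008$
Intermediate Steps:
$x{\left(q,z \right)} = 3 - 3 q$ ($x{\left(q,z \right)} = 6 + 3 \left(-1 - q\right) = 6 - \left(3 + 3 q\right) = 3 - 3 q$)
$12 \cdot 14 x{\left(3,-3 \right)} = 12 \cdot 14 \left(3 - 9\right) = 168 \left(3 - 9\right) = 168 \left(-6\right) = -1008$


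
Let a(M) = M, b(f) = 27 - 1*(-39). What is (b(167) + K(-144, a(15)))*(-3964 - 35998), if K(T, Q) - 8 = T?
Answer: 2797340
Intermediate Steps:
b(f) = 66 (b(f) = 27 + 39 = 66)
K(T, Q) = 8 + T
(b(167) + K(-144, a(15)))*(-3964 - 35998) = (66 + (8 - 144))*(-3964 - 35998) = (66 - 136)*(-39962) = -70*(-39962) = 2797340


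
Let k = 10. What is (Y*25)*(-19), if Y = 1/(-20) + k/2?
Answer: -9405/4 ≈ -2351.3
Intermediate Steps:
Y = 99/20 (Y = 1/(-20) + 10/2 = 1*(-1/20) + 10*(½) = -1/20 + 5 = 99/20 ≈ 4.9500)
(Y*25)*(-19) = ((99/20)*25)*(-19) = (495/4)*(-19) = -9405/4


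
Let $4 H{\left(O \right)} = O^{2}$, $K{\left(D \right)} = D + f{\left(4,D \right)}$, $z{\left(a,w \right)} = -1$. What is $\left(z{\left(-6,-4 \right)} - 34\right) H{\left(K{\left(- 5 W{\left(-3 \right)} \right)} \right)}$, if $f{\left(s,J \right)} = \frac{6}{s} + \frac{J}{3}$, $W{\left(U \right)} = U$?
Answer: $- \frac{64715}{16} \approx -4044.7$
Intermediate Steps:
$f{\left(s,J \right)} = \frac{6}{s} + \frac{J}{3}$ ($f{\left(s,J \right)} = \frac{6}{s} + J \frac{1}{3} = \frac{6}{s} + \frac{J}{3}$)
$K{\left(D \right)} = \frac{3}{2} + \frac{4 D}{3}$ ($K{\left(D \right)} = D + \left(\frac{6}{4} + \frac{D}{3}\right) = D + \left(6 \cdot \frac{1}{4} + \frac{D}{3}\right) = D + \left(\frac{3}{2} + \frac{D}{3}\right) = \frac{3}{2} + \frac{4 D}{3}$)
$H{\left(O \right)} = \frac{O^{2}}{4}$
$\left(z{\left(-6,-4 \right)} - 34\right) H{\left(K{\left(- 5 W{\left(-3 \right)} \right)} \right)} = \left(-1 - 34\right) \frac{\left(\frac{3}{2} + \frac{4 \left(\left(-5\right) \left(-3\right)\right)}{3}\right)^{2}}{4} = - 35 \frac{\left(\frac{3}{2} + \frac{4}{3} \cdot 15\right)^{2}}{4} = - 35 \frac{\left(\frac{3}{2} + 20\right)^{2}}{4} = - 35 \frac{\left(\frac{43}{2}\right)^{2}}{4} = - 35 \cdot \frac{1}{4} \cdot \frac{1849}{4} = \left(-35\right) \frac{1849}{16} = - \frac{64715}{16}$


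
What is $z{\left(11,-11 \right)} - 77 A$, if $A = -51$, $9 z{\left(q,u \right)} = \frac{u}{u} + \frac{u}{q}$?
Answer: $3927$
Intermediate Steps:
$z{\left(q,u \right)} = \frac{1}{9} + \frac{u}{9 q}$ ($z{\left(q,u \right)} = \frac{\frac{u}{u} + \frac{u}{q}}{9} = \frac{1 + \frac{u}{q}}{9} = \frac{1}{9} + \frac{u}{9 q}$)
$z{\left(11,-11 \right)} - 77 A = \frac{11 - 11}{9 \cdot 11} - -3927 = \frac{1}{9} \cdot \frac{1}{11} \cdot 0 + 3927 = 0 + 3927 = 3927$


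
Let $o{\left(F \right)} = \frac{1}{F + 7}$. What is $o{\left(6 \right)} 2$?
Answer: $\frac{2}{13} \approx 0.15385$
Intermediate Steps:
$o{\left(F \right)} = \frac{1}{7 + F}$
$o{\left(6 \right)} 2 = \frac{1}{7 + 6} \cdot 2 = \frac{1}{13} \cdot 2 = \frac{2}{13}$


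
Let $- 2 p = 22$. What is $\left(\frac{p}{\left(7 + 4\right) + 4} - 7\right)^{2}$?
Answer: $\frac{13456}{225} \approx 59.804$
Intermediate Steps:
$p = -11$ ($p = \left(- \frac{1}{2}\right) 22 = -11$)
$\left(\frac{p}{\left(7 + 4\right) + 4} - 7\right)^{2} = \left(- \frac{11}{\left(7 + 4\right) + 4} - 7\right)^{2} = \left(- \frac{11}{11 + 4} - 7\right)^{2} = \left(- \frac{11}{15} - 7\right)^{2} = \left(- \frac{116}{15}\right)^{2} = \frac{13456}{225}$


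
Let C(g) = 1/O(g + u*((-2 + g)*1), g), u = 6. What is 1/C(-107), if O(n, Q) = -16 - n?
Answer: 745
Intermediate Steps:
C(g) = 1/(-4 - 7*g) (C(g) = 1/(-16 - (g + 6*((-2 + g)*1))) = 1/(-16 - (g + 6*(-2 + g))) = 1/(-16 - (g + (-12 + 6*g))) = 1/(-16 - (-12 + 7*g)) = 1/(-16 + (12 - 7*g)) = 1/(-4 - 7*g))
1/C(-107) = 1/(-1/(4 + 7*(-107))) = 1/(-1/(4 - 749)) = 1/(-1/(-745)) = 1/(-1*(-1/745)) = 1/(1/745) = 745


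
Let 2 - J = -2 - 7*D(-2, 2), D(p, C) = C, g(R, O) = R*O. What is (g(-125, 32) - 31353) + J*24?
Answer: -34921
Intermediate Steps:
g(R, O) = O*R
J = 18 (J = 2 - (-2 - 7*2) = 2 - (-2 - 14) = 2 - 1*(-16) = 2 + 16 = 18)
(g(-125, 32) - 31353) + J*24 = (32*(-125) - 31353) + 18*24 = (-4000 - 31353) + 432 = -35353 + 432 = -34921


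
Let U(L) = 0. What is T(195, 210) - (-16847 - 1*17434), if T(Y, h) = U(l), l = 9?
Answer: 34281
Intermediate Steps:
T(Y, h) = 0
T(195, 210) - (-16847 - 1*17434) = 0 - (-16847 - 1*17434) = 0 - (-16847 - 17434) = 0 - 1*(-34281) = 0 + 34281 = 34281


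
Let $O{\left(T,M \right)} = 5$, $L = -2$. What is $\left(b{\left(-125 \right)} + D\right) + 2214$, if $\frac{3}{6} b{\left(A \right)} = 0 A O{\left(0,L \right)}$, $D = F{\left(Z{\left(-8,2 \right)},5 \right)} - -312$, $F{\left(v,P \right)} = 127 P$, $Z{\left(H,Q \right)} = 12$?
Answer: $3161$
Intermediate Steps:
$D = 947$ ($D = 127 \cdot 5 - -312 = 635 + 312 = 947$)
$b{\left(A \right)} = 0$ ($b{\left(A \right)} = 2 \cdot 0 A 5 = 2 \cdot 0 \cdot 5 = 2 \cdot 0 = 0$)
$\left(b{\left(-125 \right)} + D\right) + 2214 = \left(0 + 947\right) + 2214 = 947 + 2214 = 3161$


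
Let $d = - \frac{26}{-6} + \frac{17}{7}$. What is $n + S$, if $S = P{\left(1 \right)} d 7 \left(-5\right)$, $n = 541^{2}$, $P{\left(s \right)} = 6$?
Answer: $291261$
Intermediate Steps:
$d = \frac{142}{21}$ ($d = \left(-26\right) \left(- \frac{1}{6}\right) + 17 \cdot \frac{1}{7} = \frac{13}{3} + \frac{17}{7} = \frac{142}{21} \approx 6.7619$)
$n = 292681$
$S = -1420$ ($S = 6 \cdot \frac{142}{21} \cdot 7 \left(-5\right) = \frac{284}{7} \left(-35\right) = -1420$)
$n + S = 292681 - 1420 = 291261$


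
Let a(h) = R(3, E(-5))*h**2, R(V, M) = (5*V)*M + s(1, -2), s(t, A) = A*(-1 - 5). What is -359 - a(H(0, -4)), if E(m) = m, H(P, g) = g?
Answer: 649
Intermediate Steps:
s(t, A) = -6*A (s(t, A) = A*(-6) = -6*A)
R(V, M) = 12 + 5*M*V (R(V, M) = (5*V)*M - 6*(-2) = 5*M*V + 12 = 12 + 5*M*V)
a(h) = -63*h**2 (a(h) = (12 + 5*(-5)*3)*h**2 = (12 - 75)*h**2 = -63*h**2)
-359 - a(H(0, -4)) = -359 - (-63)*(-4)**2 = -359 - (-63)*16 = -359 - 1*(-1008) = -359 + 1008 = 649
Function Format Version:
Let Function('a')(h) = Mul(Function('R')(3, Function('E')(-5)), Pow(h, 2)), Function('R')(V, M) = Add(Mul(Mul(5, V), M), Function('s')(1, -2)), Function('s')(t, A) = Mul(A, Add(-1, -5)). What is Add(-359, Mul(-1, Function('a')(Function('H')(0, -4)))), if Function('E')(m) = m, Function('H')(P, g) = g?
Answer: 649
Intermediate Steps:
Function('s')(t, A) = Mul(-6, A) (Function('s')(t, A) = Mul(A, -6) = Mul(-6, A))
Function('R')(V, M) = Add(12, Mul(5, M, V)) (Function('R')(V, M) = Add(Mul(Mul(5, V), M), Mul(-6, -2)) = Add(Mul(5, M, V), 12) = Add(12, Mul(5, M, V)))
Function('a')(h) = Mul(-63, Pow(h, 2)) (Function('a')(h) = Mul(Add(12, Mul(5, -5, 3)), Pow(h, 2)) = Mul(Add(12, -75), Pow(h, 2)) = Mul(-63, Pow(h, 2)))
Add(-359, Mul(-1, Function('a')(Function('H')(0, -4)))) = Add(-359, Mul(-1, Mul(-63, Pow(-4, 2)))) = Add(-359, Mul(-1, Mul(-63, 16))) = Add(-359, Mul(-1, -1008)) = Add(-359, 1008) = 649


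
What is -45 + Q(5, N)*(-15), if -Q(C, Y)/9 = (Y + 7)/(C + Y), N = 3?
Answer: 495/4 ≈ 123.75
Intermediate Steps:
Q(C, Y) = -9*(7 + Y)/(C + Y) (Q(C, Y) = -9*(Y + 7)/(C + Y) = -9*(7 + Y)/(C + Y))
-45 + Q(5, N)*(-15) = -45 + (9*(-7 - 1*3)/(5 + 3))*(-15) = -45 + (9*(-7 - 3)/8)*(-15) = -45 + (9*(⅛)*(-10))*(-15) = -45 - 45/4*(-15) = -45 + 675/4 = 495/4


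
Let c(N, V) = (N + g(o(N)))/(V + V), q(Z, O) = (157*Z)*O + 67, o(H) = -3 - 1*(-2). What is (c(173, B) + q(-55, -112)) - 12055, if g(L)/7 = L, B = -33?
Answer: 31519273/33 ≈ 9.5513e+5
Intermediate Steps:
o(H) = -1 (o(H) = -3 + 2 = -1)
g(L) = 7*L
q(Z, O) = 67 + 157*O*Z (q(Z, O) = 157*O*Z + 67 = 67 + 157*O*Z)
c(N, V) = (-7 + N)/(2*V) (c(N, V) = (N + 7*(-1))/(V + V) = (N - 7)/((2*V)) = (-7 + N)*(1/(2*V)) = (-7 + N)/(2*V))
(c(173, B) + q(-55, -112)) - 12055 = ((½)*(-7 + 173)/(-33) + (67 + 157*(-112)*(-55))) - 12055 = ((½)*(-1/33)*166 + (67 + 967120)) - 12055 = (-83/33 + 967187) - 12055 = 31917088/33 - 12055 = 31519273/33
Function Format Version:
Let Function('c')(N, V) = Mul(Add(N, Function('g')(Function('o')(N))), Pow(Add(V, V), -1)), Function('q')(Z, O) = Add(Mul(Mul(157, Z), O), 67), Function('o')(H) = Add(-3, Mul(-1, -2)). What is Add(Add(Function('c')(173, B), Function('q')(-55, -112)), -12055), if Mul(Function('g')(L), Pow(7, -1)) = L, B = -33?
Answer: Rational(31519273, 33) ≈ 9.5513e+5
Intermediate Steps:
Function('o')(H) = -1 (Function('o')(H) = Add(-3, 2) = -1)
Function('g')(L) = Mul(7, L)
Function('q')(Z, O) = Add(67, Mul(157, O, Z)) (Function('q')(Z, O) = Add(Mul(157, O, Z), 67) = Add(67, Mul(157, O, Z)))
Function('c')(N, V) = Mul(Rational(1, 2), Pow(V, -1), Add(-7, N)) (Function('c')(N, V) = Mul(Add(N, Mul(7, -1)), Pow(Add(V, V), -1)) = Mul(Add(N, -7), Pow(Mul(2, V), -1)) = Mul(Add(-7, N), Mul(Rational(1, 2), Pow(V, -1))) = Mul(Rational(1, 2), Pow(V, -1), Add(-7, N)))
Add(Add(Function('c')(173, B), Function('q')(-55, -112)), -12055) = Add(Add(Mul(Rational(1, 2), Pow(-33, -1), Add(-7, 173)), Add(67, Mul(157, -112, -55))), -12055) = Add(Add(Mul(Rational(1, 2), Rational(-1, 33), 166), Add(67, 967120)), -12055) = Add(Add(Rational(-83, 33), 967187), -12055) = Add(Rational(31917088, 33), -12055) = Rational(31519273, 33)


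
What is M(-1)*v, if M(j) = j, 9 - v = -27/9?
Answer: -12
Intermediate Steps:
v = 12 (v = 9 - (-27)/9 = 9 - 1*(-3) = 9 + 3 = 12)
M(-1)*v = -1*12 = -12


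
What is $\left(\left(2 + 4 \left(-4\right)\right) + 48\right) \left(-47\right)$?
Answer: $-1598$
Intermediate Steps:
$\left(\left(2 + 4 \left(-4\right)\right) + 48\right) \left(-47\right) = \left(\left(2 - 16\right) + 48\right) \left(-47\right) = \left(-14 + 48\right) \left(-47\right) = 34 \left(-47\right) = -1598$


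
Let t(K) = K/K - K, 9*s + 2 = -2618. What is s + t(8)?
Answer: -2683/9 ≈ -298.11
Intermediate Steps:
s = -2620/9 (s = -2/9 + (⅑)*(-2618) = -2/9 - 2618/9 = -2620/9 ≈ -291.11)
t(K) = 1 - K
s + t(8) = -2620/9 + (1 - 1*8) = -2620/9 + (1 - 8) = -2620/9 - 7 = -2683/9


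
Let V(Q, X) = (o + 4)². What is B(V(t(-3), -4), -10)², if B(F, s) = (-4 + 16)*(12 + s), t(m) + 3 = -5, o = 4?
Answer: 576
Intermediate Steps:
t(m) = -8 (t(m) = -3 - 5 = -8)
V(Q, X) = 64 (V(Q, X) = (4 + 4)² = 8² = 64)
B(F, s) = 144 + 12*s (B(F, s) = 12*(12 + s) = 144 + 12*s)
B(V(t(-3), -4), -10)² = (144 + 12*(-10))² = (144 - 120)² = 24² = 576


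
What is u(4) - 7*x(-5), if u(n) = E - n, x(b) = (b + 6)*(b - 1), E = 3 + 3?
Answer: 44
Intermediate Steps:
E = 6
x(b) = (-1 + b)*(6 + b) (x(b) = (6 + b)*(-1 + b) = (-1 + b)*(6 + b))
u(n) = 6 - n
u(4) - 7*x(-5) = (6 - 1*4) - 7*(-6 + (-5)² + 5*(-5)) = (6 - 4) - 7*(-6 + 25 - 25) = 2 - 7*(-6) = 2 + 42 = 44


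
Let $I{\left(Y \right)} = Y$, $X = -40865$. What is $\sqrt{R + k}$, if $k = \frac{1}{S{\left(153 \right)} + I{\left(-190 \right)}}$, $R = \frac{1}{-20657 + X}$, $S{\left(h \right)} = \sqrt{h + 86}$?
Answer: $\frac{\sqrt{-3796645664 + 61522 \sqrt{239}}}{61522 \sqrt{190 - \sqrt{239}}} \approx 0.0758 i$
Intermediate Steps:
$S{\left(h \right)} = \sqrt{86 + h}$
$R = - \frac{1}{61522}$ ($R = \frac{1}{-20657 - 40865} = \frac{1}{-61522} = - \frac{1}{61522} \approx -1.6254 \cdot 10^{-5}$)
$k = \frac{1}{-190 + \sqrt{239}}$ ($k = \frac{1}{\sqrt{86 + 153} - 190} = \frac{1}{\sqrt{239} - 190} = \frac{1}{-190 + \sqrt{239}} \approx -0.0057293$)
$\sqrt{R + k} = \sqrt{- \frac{1}{61522} - \left(\frac{190}{35861} + \frac{\sqrt{239}}{35861}\right)} = \sqrt{- \frac{11725041}{2206240442} - \frac{\sqrt{239}}{35861}}$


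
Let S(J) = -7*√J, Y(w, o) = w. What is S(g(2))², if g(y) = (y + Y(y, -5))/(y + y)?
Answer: 49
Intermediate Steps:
g(y) = 1 (g(y) = (y + y)/(y + y) = (2*y)/((2*y)) = (2*y)*(1/(2*y)) = 1)
S(g(2))² = (-7*√1)² = (-7*1)² = (-7)² = 49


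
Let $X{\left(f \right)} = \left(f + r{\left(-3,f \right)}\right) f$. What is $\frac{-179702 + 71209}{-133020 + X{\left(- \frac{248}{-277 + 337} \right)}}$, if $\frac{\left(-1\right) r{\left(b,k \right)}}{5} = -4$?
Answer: $\frac{24410925}{29944256} \approx 0.81521$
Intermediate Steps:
$r{\left(b,k \right)} = 20$ ($r{\left(b,k \right)} = \left(-5\right) \left(-4\right) = 20$)
$X{\left(f \right)} = f \left(20 + f\right)$ ($X{\left(f \right)} = \left(f + 20\right) f = \left(20 + f\right) f = f \left(20 + f\right)$)
$\frac{-179702 + 71209}{-133020 + X{\left(- \frac{248}{-277 + 337} \right)}} = \frac{-179702 + 71209}{-133020 + - \frac{248}{-277 + 337} \left(20 - \frac{248}{-277 + 337}\right)} = - \frac{108493}{-133020 + - \frac{248}{60} \left(20 - \frac{248}{60}\right)} = - \frac{108493}{-133020 + \left(-248\right) \frac{1}{60} \left(20 - \frac{62}{15}\right)} = - \frac{108493}{-133020 - \frac{62 \left(20 - \frac{62}{15}\right)}{15}} = - \frac{108493}{-133020 - \frac{14756}{225}} = - \frac{108493}{- \frac{29944256}{225}} = \left(-108493\right) \left(- \frac{225}{29944256}\right) = \frac{24410925}{29944256}$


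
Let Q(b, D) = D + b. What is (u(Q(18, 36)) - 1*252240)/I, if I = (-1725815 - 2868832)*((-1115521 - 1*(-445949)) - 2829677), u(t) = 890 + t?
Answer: -251296/16077813920103 ≈ -1.5630e-8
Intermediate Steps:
I = 16077813920103 (I = -4594647*((-1115521 + 445949) - 2829677) = -4594647*(-669572 - 2829677) = -4594647*(-3499249) = 16077813920103)
(u(Q(18, 36)) - 1*252240)/I = ((890 + (36 + 18)) - 1*252240)/16077813920103 = ((890 + 54) - 252240)*(1/16077813920103) = (944 - 252240)*(1/16077813920103) = -251296*1/16077813920103 = -251296/16077813920103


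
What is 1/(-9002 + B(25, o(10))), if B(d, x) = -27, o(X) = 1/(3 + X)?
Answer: -1/9029 ≈ -0.00011075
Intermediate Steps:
1/(-9002 + B(25, o(10))) = 1/(-9002 - 27) = 1/(-9029) = -1/9029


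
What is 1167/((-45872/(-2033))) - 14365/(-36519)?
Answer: 1857461287/35642544 ≈ 52.114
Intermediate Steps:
1167/((-45872/(-2033))) - 14365/(-36519) = 1167/((-45872*(-1/2033))) - 14365*(-1/36519) = 1167/(45872/2033) + 14365/36519 = 1167*(2033/45872) + 14365/36519 = 2372511/45872 + 14365/36519 = 1857461287/35642544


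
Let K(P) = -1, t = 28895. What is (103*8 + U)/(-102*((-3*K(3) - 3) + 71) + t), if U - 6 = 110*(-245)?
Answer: -26120/21653 ≈ -1.2063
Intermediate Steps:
U = -26944 (U = 6 + 110*(-245) = 6 - 26950 = -26944)
(103*8 + U)/(-102*((-3*K(3) - 3) + 71) + t) = (103*8 - 26944)/(-102*((-3*(-1) - 3) + 71) + 28895) = (824 - 26944)/(-102*((3 - 3) + 71) + 28895) = -26120/(-102*(0 + 71) + 28895) = -26120/(-102*71 + 28895) = -26120/(-7242 + 28895) = -26120/21653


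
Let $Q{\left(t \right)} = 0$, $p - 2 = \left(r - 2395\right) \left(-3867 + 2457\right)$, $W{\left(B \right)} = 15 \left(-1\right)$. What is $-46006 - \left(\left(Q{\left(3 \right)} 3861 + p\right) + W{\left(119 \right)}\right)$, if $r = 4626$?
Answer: $3099717$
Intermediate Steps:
$W{\left(B \right)} = -15$
$p = -3145708$ ($p = 2 + \left(4626 - 2395\right) \left(-3867 + 2457\right) = 2 + 2231 \left(-1410\right) = 2 - 3145710 = -3145708$)
$-46006 - \left(\left(Q{\left(3 \right)} 3861 + p\right) + W{\left(119 \right)}\right) = -46006 - \left(\left(0 \cdot 3861 - 3145708\right) - 15\right) = -46006 - \left(\left(0 - 3145708\right) - 15\right) = -46006 - \left(-3145708 - 15\right) = -46006 - -3145723 = -46006 + 3145723 = 3099717$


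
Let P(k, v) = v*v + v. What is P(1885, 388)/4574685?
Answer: 150932/4574685 ≈ 0.032993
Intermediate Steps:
P(k, v) = v + v² (P(k, v) = v² + v = v + v²)
P(1885, 388)/4574685 = (388*(1 + 388))/4574685 = (388*389)*(1/4574685) = 150932*(1/4574685) = 150932/4574685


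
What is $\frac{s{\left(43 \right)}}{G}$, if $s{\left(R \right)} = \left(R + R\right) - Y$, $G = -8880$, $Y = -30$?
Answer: $- \frac{29}{2220} \approx -0.013063$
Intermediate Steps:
$s{\left(R \right)} = 30 + 2 R$ ($s{\left(R \right)} = \left(R + R\right) - -30 = 2 R + 30 = 30 + 2 R$)
$\frac{s{\left(43 \right)}}{G} = \frac{30 + 2 \cdot 43}{-8880} = \left(30 + 86\right) \left(- \frac{1}{8880}\right) = 116 \left(- \frac{1}{8880}\right) = - \frac{29}{2220}$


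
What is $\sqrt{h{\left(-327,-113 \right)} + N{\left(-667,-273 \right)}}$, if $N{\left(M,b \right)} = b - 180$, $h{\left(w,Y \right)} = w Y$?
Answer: $\sqrt{36498} \approx 191.04$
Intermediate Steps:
$h{\left(w,Y \right)} = Y w$
$N{\left(M,b \right)} = -180 + b$
$\sqrt{h{\left(-327,-113 \right)} + N{\left(-667,-273 \right)}} = \sqrt{\left(-113\right) \left(-327\right) - 453} = \sqrt{36951 - 453} = \sqrt{36498}$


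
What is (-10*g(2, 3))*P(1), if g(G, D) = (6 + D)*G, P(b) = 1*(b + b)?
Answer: -360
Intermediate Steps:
P(b) = 2*b (P(b) = 1*(2*b) = 2*b)
g(G, D) = G*(6 + D)
(-10*g(2, 3))*P(1) = (-20*(6 + 3))*(2*1) = -20*9*2 = -10*18*2 = -180*2 = -360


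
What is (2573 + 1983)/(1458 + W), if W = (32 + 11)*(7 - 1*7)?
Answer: 2278/729 ≈ 3.1248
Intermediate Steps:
W = 0 (W = 43*(7 - 7) = 43*0 = 0)
(2573 + 1983)/(1458 + W) = (2573 + 1983)/(1458 + 0) = 4556/1458 = 4556*(1/1458) = 2278/729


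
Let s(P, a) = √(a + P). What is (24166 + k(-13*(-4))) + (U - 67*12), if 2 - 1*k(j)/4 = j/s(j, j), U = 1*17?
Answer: 23387 - 4*√26 ≈ 23367.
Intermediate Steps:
U = 17
s(P, a) = √(P + a)
k(j) = 8 - 2*√2*√j (k(j) = 8 - 4*j/(√(j + j)) = 8 - 4*j/(√(2*j)) = 8 - 4*j/(√2*√j) = 8 - 4*j*√2/(2*√j) = 8 - 2*√2*√j)
(24166 + k(-13*(-4))) + (U - 67*12) = (24166 + (8 - 2*√2*√(-13*(-4)))) + (17 - 67*12) = (24166 + (8 - 2*√2*√52)) + (17 - 804) = (24166 + (8 - 2*√2*2*√13)) - 787 = (24166 + (8 - 4*√26)) - 787 = (24174 - 4*√26) - 787 = 23387 - 4*√26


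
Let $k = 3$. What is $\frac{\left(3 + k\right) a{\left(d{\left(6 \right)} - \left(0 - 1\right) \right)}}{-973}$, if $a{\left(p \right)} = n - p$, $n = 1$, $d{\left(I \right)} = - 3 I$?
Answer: $- \frac{108}{973} \approx -0.111$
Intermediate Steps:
$a{\left(p \right)} = 1 - p$
$\frac{\left(3 + k\right) a{\left(d{\left(6 \right)} - \left(0 - 1\right) \right)}}{-973} = \frac{\left(3 + 3\right) \left(1 - \left(\left(-3\right) 6 - \left(0 - 1\right)\right)\right)}{-973} = - \frac{6 \left(1 - \left(-18 - -1\right)\right)}{973} = - \frac{6 \left(1 - \left(-18 + 1\right)\right)}{973} = - \frac{6 \left(1 - -17\right)}{973} = - \frac{6 \left(1 + 17\right)}{973} = - \frac{6 \cdot 18}{973} = \left(- \frac{1}{973}\right) 108 = - \frac{108}{973}$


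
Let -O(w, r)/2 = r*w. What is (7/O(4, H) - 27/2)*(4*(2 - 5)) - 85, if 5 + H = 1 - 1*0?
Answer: 595/8 ≈ 74.375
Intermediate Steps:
H = -4 (H = -5 + (1 - 1*0) = -5 + (1 + 0) = -5 + 1 = -4)
O(w, r) = -2*r*w
(7/O(4, H) - 27/2)*(4*(2 - 5)) - 85 = (7/((-2*(-4)*4)) - 27/2)*(4*(2 - 5)) - 85 = (7/32 - 27*½)*(4*(-3)) - 85 = (7*(1/32) - 27/2)*(-12) - 85 = (7/32 - 27/2)*(-12) - 85 = -425/32*(-12) - 85 = 1275/8 - 85 = 595/8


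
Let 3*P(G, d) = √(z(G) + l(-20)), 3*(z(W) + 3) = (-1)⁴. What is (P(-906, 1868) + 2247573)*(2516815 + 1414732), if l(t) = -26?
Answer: 8836438885431 + 3931547*I*√258/9 ≈ 8.8364e+12 + 7.0167e+6*I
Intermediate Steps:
z(W) = -8/3 (z(W) = -3 + (⅓)*(-1)⁴ = -3 + (⅓)*1 = -3 + ⅓ = -8/3)
P(G, d) = I*√258/9 (P(G, d) = √(-8/3 - 26)/3 = √(-86/3)/3 = (I*√258/3)/3 = I*√258/9)
(P(-906, 1868) + 2247573)*(2516815 + 1414732) = (I*√258/9 + 2247573)*(2516815 + 1414732) = (2247573 + I*√258/9)*3931547 = 8836438885431 + 3931547*I*√258/9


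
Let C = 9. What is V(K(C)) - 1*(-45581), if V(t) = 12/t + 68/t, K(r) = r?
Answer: 410309/9 ≈ 45590.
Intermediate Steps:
V(t) = 80/t
V(K(C)) - 1*(-45581) = 80/9 - 1*(-45581) = 80*(1/9) + 45581 = 80/9 + 45581 = 410309/9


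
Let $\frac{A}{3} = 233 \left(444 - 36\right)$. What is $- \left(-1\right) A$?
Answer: $285192$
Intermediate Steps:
$A = 285192$ ($A = 3 \cdot 233 \left(444 - 36\right) = 3 \cdot 233 \cdot 408 = 3 \cdot 95064 = 285192$)
$- \left(-1\right) A = - \left(-1\right) 285192 = \left(-1\right) \left(-285192\right) = 285192$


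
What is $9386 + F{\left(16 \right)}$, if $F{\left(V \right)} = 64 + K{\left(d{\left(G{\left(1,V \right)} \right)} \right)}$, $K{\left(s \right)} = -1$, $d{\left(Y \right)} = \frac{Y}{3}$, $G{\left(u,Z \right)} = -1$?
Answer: $9449$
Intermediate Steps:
$d{\left(Y \right)} = \frac{Y}{3}$ ($d{\left(Y \right)} = Y \frac{1}{3} = \frac{Y}{3}$)
$F{\left(V \right)} = 63$ ($F{\left(V \right)} = 64 - 1 = 63$)
$9386 + F{\left(16 \right)} = 9386 + 63 = 9449$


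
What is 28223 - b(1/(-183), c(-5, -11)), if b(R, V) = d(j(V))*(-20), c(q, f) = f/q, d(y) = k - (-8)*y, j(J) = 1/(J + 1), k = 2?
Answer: 28313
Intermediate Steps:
j(J) = 1/(1 + J)
d(y) = 2 + 8*y (d(y) = 2 - (-8)*y = 2 + 8*y)
b(R, V) = -40 - 160/(1 + V) (b(R, V) = (2 + 8/(1 + V))*(-20) = -40 - 160/(1 + V))
28223 - b(1/(-183), c(-5, -11)) = 28223 - 40*(-5 - (-11)/(-5))/(1 - 11/(-5)) = 28223 - 40*(-5 - (-11)*(-1)/5)/(1 - 11*(-⅕)) = 28223 - 40*(-5 - 1*11/5)/(1 + 11/5) = 28223 - 40*(-5 - 11/5)/16/5 = 28223 - 40*5*(-36)/(16*5) = 28223 - 1*(-90) = 28223 + 90 = 28313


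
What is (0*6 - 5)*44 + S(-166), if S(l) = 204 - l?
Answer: 150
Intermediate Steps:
(0*6 - 5)*44 + S(-166) = (0*6 - 5)*44 + (204 - 1*(-166)) = (0 - 5)*44 + (204 + 166) = -5*44 + 370 = -220 + 370 = 150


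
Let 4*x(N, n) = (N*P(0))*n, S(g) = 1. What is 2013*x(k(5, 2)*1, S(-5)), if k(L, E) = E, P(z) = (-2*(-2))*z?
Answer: 0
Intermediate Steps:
P(z) = 4*z
x(N, n) = 0 (x(N, n) = ((N*(4*0))*n)/4 = ((N*0)*n)/4 = (0*n)/4 = (¼)*0 = 0)
2013*x(k(5, 2)*1, S(-5)) = 2013*0 = 0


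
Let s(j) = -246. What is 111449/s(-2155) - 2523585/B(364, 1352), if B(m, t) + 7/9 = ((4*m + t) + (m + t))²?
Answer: -20534401294663/45312997542 ≈ -453.17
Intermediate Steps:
B(m, t) = -7/9 + (2*t + 5*m)² (B(m, t) = -7/9 + ((4*m + t) + (m + t))² = -7/9 + ((t + 4*m) + (m + t))² = -7/9 + (2*t + 5*m)²)
111449/s(-2155) - 2523585/B(364, 1352) = 111449/(-246) - 2523585/(-7/9 + (2*1352 + 5*364)²) = 111449*(-1/246) - 2523585/(-7/9 + (2704 + 1820)²) = -111449/246 - 2523585/(-7/9 + 4524²) = -111449/246 - 2523585/(-7/9 + 20466576) = -111449/246 - 2523585/184199177/9 = -111449/246 - 2523585*9/184199177 = -111449/246 - 22712265/184199177 = -20534401294663/45312997542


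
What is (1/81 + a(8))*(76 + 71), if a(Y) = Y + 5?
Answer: 51646/27 ≈ 1912.8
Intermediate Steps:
a(Y) = 5 + Y
(1/81 + a(8))*(76 + 71) = (1/81 + (5 + 8))*(76 + 71) = (1/81 + 13)*147 = (1054/81)*147 = 51646/27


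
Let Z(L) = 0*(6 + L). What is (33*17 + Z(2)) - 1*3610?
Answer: -3049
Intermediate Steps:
Z(L) = 0
(33*17 + Z(2)) - 1*3610 = (33*17 + 0) - 1*3610 = (561 + 0) - 3610 = 561 - 3610 = -3049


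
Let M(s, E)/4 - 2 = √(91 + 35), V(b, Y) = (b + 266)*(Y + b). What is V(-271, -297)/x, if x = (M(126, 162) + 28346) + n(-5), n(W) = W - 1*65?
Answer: 334694/3333261 - 142*√14/3333261 ≈ 0.10025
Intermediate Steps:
n(W) = -65 + W (n(W) = W - 65 = -65 + W)
V(b, Y) = (266 + b)*(Y + b)
M(s, E) = 8 + 12*√14 (M(s, E) = 8 + 4*√(91 + 35) = 8 + 4*√126 = 8 + 4*(3*√14) = 8 + 12*√14)
x = 28284 + 12*√14 (x = ((8 + 12*√14) + 28346) + (-65 - 5) = (28354 + 12*√14) - 70 = 28284 + 12*√14 ≈ 28329.)
V(-271, -297)/x = ((-271)² + 266*(-297) + 266*(-271) - 297*(-271))/(28284 + 12*√14) = (73441 - 79002 - 72086 + 80487)/(28284 + 12*√14) = 2840/(28284 + 12*√14)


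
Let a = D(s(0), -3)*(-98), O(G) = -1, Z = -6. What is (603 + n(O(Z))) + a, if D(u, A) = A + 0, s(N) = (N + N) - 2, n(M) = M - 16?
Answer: 880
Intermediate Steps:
n(M) = -16 + M
s(N) = -2 + 2*N (s(N) = 2*N - 2 = -2 + 2*N)
D(u, A) = A
a = 294 (a = -3*(-98) = 294)
(603 + n(O(Z))) + a = (603 + (-16 - 1)) + 294 = (603 - 17) + 294 = 586 + 294 = 880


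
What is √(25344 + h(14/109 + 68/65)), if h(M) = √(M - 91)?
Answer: √(1272198470400 + 7085*I*√4508986105)/7085 ≈ 159.2 + 0.029767*I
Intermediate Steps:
h(M) = √(-91 + M)
√(25344 + h(14/109 + 68/65)) = √(25344 + √(-91 + (14/109 + 68/65))) = √(25344 + √(-91 + 8322/7085)) = √(25344 + √(-636413/7085)) = √(25344 + I*√4508986105/7085)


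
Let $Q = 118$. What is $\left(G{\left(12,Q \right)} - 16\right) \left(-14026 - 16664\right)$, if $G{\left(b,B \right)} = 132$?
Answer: $-3560040$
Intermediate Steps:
$\left(G{\left(12,Q \right)} - 16\right) \left(-14026 - 16664\right) = \left(132 - 16\right) \left(-14026 - 16664\right) = 116 \left(-30690\right) = -3560040$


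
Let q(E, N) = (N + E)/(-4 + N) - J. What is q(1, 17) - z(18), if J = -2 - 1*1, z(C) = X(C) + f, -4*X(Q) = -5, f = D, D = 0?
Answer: 163/52 ≈ 3.1346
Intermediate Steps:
f = 0
X(Q) = 5/4 (X(Q) = -¼*(-5) = 5/4)
z(C) = 5/4 (z(C) = 5/4 + 0 = 5/4)
J = -3 (J = -2 - 1 = -3)
q(E, N) = 3 + (E + N)/(-4 + N) (q(E, N) = (N + E)/(-4 + N) - 1*(-3) = (E + N)/(-4 + N) + 3 = 3 + (E + N)/(-4 + N))
q(1, 17) - z(18) = (-12 + 1 + 4*17)/(-4 + 17) - 1*5/4 = (-12 + 1 + 68)/13 - 5/4 = (1/13)*57 - 5/4 = 57/13 - 5/4 = 163/52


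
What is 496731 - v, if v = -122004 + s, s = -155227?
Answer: 773962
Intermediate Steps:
v = -277231 (v = -122004 - 155227 = -277231)
496731 - v = 496731 - 1*(-277231) = 496731 + 277231 = 773962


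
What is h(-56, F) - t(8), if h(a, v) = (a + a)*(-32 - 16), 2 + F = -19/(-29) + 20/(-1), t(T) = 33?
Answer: 5343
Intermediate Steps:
F = -619/29 (F = -2 + (-19/(-29) + 20/(-1)) = -2 + (-19*(-1/29) + 20*(-1)) = -2 + (19/29 - 20) = -2 - 561/29 = -619/29 ≈ -21.345)
h(a, v) = -96*a (h(a, v) = (2*a)*(-48) = -96*a)
h(-56, F) - t(8) = -96*(-56) - 1*33 = 5376 - 33 = 5343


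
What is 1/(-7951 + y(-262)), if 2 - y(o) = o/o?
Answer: -1/7950 ≈ -0.00012579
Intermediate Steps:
y(o) = 1 (y(o) = 2 - o/o = 2 - 1*1 = 2 - 1 = 1)
1/(-7951 + y(-262)) = 1/(-7951 + 1) = 1/(-7950) = -1/7950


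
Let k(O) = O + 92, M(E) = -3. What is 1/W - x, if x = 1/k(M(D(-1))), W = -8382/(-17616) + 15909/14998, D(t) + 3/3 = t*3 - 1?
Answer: 1925688181/3010915835 ≈ 0.63957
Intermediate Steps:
D(t) = -2 + 3*t (D(t) = -1 + (t*3 - 1) = -1 + (3*t - 1) = -1 + (-1 + 3*t) = -2 + 3*t)
W = 33830515/22017064 (W = -8382*(-1/17616) + 15909*(1/14998) = 1397/2936 + 15909/14998 = 33830515/22017064 ≈ 1.5366)
k(O) = 92 + O
x = 1/89 (x = 1/(92 - 3) = 1/89 ≈ 0.011236)
1/W - x = 1/(33830515/22017064) - 1*1/89 = 22017064/33830515 - 1/89 = 1925688181/3010915835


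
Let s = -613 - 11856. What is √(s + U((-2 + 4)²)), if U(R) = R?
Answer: 3*I*√1385 ≈ 111.65*I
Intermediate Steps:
s = -12469
√(s + U((-2 + 4)²)) = √(-12469 + (-2 + 4)²) = √(-12469 + 2²) = √(-12469 + 4) = √(-12465) = 3*I*√1385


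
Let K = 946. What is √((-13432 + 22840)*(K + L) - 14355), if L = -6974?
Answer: I*√56725779 ≈ 7531.6*I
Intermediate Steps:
√((-13432 + 22840)*(K + L) - 14355) = √((-13432 + 22840)*(946 - 6974) - 14355) = √(9408*(-6028) - 14355) = √(-56711424 - 14355) = √(-56725779) = I*√56725779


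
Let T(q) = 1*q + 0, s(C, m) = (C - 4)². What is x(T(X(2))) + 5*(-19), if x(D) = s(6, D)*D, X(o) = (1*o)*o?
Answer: -79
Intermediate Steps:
X(o) = o² (X(o) = o*o = o²)
s(C, m) = (-4 + C)²
T(q) = q (T(q) = q + 0 = q)
x(D) = 4*D (x(D) = (-4 + 6)²*D = 2²*D = 4*D)
x(T(X(2))) + 5*(-19) = 4*2² + 5*(-19) = 4*4 - 95 = 16 - 95 = -79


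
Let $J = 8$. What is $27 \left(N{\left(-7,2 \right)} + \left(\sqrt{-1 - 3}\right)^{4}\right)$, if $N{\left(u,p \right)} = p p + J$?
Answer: $756$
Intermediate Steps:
$N{\left(u,p \right)} = 8 + p^{2}$ ($N{\left(u,p \right)} = p p + 8 = p^{2} + 8 = 8 + p^{2}$)
$27 \left(N{\left(-7,2 \right)} + \left(\sqrt{-1 - 3}\right)^{4}\right) = 27 \left(\left(8 + 2^{2}\right) + \left(\sqrt{-1 - 3}\right)^{4}\right) = 27 \left(\left(8 + 4\right) + \left(\sqrt{-4}\right)^{4}\right) = 27 \left(12 + \left(2 i\right)^{4}\right) = 27 \left(12 + 16\right) = 27 \cdot 28 = 756$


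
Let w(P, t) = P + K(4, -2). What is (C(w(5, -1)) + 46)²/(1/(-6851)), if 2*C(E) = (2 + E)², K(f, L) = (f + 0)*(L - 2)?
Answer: -205043579/4 ≈ -5.1261e+7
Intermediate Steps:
K(f, L) = f*(-2 + L)
w(P, t) = -16 + P (w(P, t) = P + 4*(-2 - 2) = P + 4*(-4) = P - 16 = -16 + P)
C(E) = (2 + E)²/2
(C(w(5, -1)) + 46)²/(1/(-6851)) = ((2 + (-16 + 5))²/2 + 46)²/(1/(-6851)) = ((2 - 11)²/2 + 46)²/(-1/6851) = ((½)*(-9)² + 46)²*(-6851) = ((½)*81 + 46)²*(-6851) = (81/2 + 46)²*(-6851) = (173/2)²*(-6851) = (29929/4)*(-6851) = -205043579/4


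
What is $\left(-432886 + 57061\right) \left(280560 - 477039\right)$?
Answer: $73841720175$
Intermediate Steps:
$\left(-432886 + 57061\right) \left(280560 - 477039\right) = \left(-375825\right) \left(-196479\right) = 73841720175$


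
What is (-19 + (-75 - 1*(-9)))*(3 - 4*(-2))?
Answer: -935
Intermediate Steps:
(-19 + (-75 - 1*(-9)))*(3 - 4*(-2)) = (-19 + (-75 + 9))*(3 + 8) = (-19 - 66)*11 = -85*11 = -935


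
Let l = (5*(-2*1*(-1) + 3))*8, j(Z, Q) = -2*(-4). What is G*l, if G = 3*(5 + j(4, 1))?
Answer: 7800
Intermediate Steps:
j(Z, Q) = 8
l = 200 (l = (5*(-2*(-1) + 3))*8 = (5*(2 + 3))*8 = (5*5)*8 = 25*8 = 200)
G = 39 (G = 3*(5 + 8) = 3*13 = 39)
G*l = 39*200 = 7800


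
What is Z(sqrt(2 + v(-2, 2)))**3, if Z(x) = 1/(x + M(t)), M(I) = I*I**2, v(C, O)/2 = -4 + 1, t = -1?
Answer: 11/125 + 2*I/125 ≈ 0.088 + 0.016*I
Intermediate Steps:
v(C, O) = -6 (v(C, O) = 2*(-4 + 1) = 2*(-3) = -6)
M(I) = I**3
Z(x) = 1/(-1 + x) (Z(x) = 1/(x + (-1)**3) = 1/(x - 1) = 1/(-1 + x))
Z(sqrt(2 + v(-2, 2)))**3 = (1/(-1 + sqrt(2 - 6)))**3 = (1/(-1 + sqrt(-4)))**3 = (1/(-1 + 2*I))**3 = ((-1 - 2*I)/5)**3 = (-1 - 2*I)**3/125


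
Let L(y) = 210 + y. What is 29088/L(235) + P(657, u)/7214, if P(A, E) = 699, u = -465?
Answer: 210151887/3210230 ≈ 65.463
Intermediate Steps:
29088/L(235) + P(657, u)/7214 = 29088/(210 + 235) + 699/7214 = 29088/445 + 699*(1/7214) = 29088*(1/445) + 699/7214 = 29088/445 + 699/7214 = 210151887/3210230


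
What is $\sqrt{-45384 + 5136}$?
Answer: $6 i \sqrt{1118} \approx 200.62 i$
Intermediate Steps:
$\sqrt{-45384 + 5136} = \sqrt{-40248} = 6 i \sqrt{1118}$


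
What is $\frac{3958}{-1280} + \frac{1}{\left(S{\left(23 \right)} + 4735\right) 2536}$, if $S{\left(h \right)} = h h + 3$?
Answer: $- \frac{3304215501}{1068568960} \approx -3.0922$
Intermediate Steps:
$S{\left(h \right)} = 3 + h^{2}$ ($S{\left(h \right)} = h^{2} + 3 = 3 + h^{2}$)
$\frac{3958}{-1280} + \frac{1}{\left(S{\left(23 \right)} + 4735\right) 2536} = \frac{3958}{-1280} + \frac{1}{\left(\left(3 + 23^{2}\right) + 4735\right) 2536} = 3958 \left(- \frac{1}{1280}\right) + \frac{1}{\left(3 + 529\right) + 4735} \cdot \frac{1}{2536} = - \frac{1979}{640} + \frac{1}{532 + 4735} \cdot \frac{1}{2536} = - \frac{1979}{640} + \frac{1}{5267} \cdot \frac{1}{2536} = - \frac{1979}{640} + \frac{1}{13357112} = - \frac{3304215501}{1068568960}$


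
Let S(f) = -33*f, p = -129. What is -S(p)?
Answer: -4257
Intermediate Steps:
-S(p) = -(-33)*(-129) = -1*4257 = -4257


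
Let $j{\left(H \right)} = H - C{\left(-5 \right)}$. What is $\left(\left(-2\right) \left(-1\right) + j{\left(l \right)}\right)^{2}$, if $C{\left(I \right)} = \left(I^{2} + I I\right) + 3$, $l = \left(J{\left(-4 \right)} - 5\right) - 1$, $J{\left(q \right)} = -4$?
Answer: $3721$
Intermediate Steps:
$l = -10$ ($l = \left(-4 - 5\right) - 1 = -9 - 1 = -10$)
$C{\left(I \right)} = 3 + 2 I^{2}$ ($C{\left(I \right)} = \left(I^{2} + I^{2}\right) + 3 = 2 I^{2} + 3 = 3 + 2 I^{2}$)
$j{\left(H \right)} = -53 + H$ ($j{\left(H \right)} = H - \left(3 + 2 \left(-5\right)^{2}\right) = H - \left(3 + 2 \cdot 25\right) = H - \left(3 + 50\right) = H - 53 = -53 + H$)
$\left(\left(-2\right) \left(-1\right) + j{\left(l \right)}\right)^{2} = \left(\left(-2\right) \left(-1\right) - 63\right)^{2} = \left(2 - 63\right)^{2} = \left(-61\right)^{2} = 3721$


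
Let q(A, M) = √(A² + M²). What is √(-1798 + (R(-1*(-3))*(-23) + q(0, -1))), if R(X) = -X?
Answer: 24*I*√3 ≈ 41.569*I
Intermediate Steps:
√(-1798 + (R(-1*(-3))*(-23) + q(0, -1))) = √(-1798 + (-(-1)*(-3)*(-23) + √(0² + (-1)²))) = √(-1798 + (-1*3*(-23) + √(0 + 1))) = √(-1798 + (-3*(-23) + √1)) = √(-1798 + (69 + 1)) = √(-1798 + 70) = √(-1728) = 24*I*√3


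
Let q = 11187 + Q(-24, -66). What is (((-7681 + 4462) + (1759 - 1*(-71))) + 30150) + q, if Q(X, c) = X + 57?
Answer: 39981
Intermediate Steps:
Q(X, c) = 57 + X
q = 11220 (q = 11187 + (57 - 24) = 11187 + 33 = 11220)
(((-7681 + 4462) + (1759 - 1*(-71))) + 30150) + q = (((-7681 + 4462) + (1759 - 1*(-71))) + 30150) + 11220 = ((-3219 + (1759 + 71)) + 30150) + 11220 = ((-3219 + 1830) + 30150) + 11220 = (-1389 + 30150) + 11220 = 28761 + 11220 = 39981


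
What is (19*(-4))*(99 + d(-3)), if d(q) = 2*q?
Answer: -7068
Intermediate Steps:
(19*(-4))*(99 + d(-3)) = (19*(-4))*(99 + 2*(-3)) = -76*(99 - 6) = -76*93 = -7068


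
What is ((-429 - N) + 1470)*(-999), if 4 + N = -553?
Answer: -1596402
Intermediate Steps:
N = -557 (N = -4 - 553 = -557)
((-429 - N) + 1470)*(-999) = ((-429 - 1*(-557)) + 1470)*(-999) = ((-429 + 557) + 1470)*(-999) = (128 + 1470)*(-999) = 1598*(-999) = -1596402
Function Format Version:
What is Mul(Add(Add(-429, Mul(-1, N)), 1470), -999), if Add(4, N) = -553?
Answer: -1596402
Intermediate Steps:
N = -557 (N = Add(-4, -553) = -557)
Mul(Add(Add(-429, Mul(-1, N)), 1470), -999) = Mul(Add(Add(-429, Mul(-1, -557)), 1470), -999) = Mul(Add(Add(-429, 557), 1470), -999) = Mul(Add(128, 1470), -999) = Mul(1598, -999) = -1596402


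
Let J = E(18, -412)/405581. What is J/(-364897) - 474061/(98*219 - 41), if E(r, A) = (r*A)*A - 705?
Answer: -70158860681567804/3170207110453097 ≈ -22.131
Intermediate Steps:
E(r, A) = -705 + r*A**2 (E(r, A) = (A*r)*A - 705 = r*A**2 - 705 = -705 + r*A**2)
J = 3054687/405581 (J = (-705 + 18*(-412)**2)/405581 = (-705 + 18*169744)*(1/405581) = (-705 + 3055392)*(1/405581) = 3054687*(1/405581) = 3054687/405581 ≈ 7.5316)
J/(-364897) - 474061/(98*219 - 41) = (3054687/405581)/(-364897) - 474061/(98*219 - 41) = (3054687/405581)*(-1/364897) - 474061/(21462 - 41) = -3054687/147995290157 - 474061/21421 = -70158860681567804/3170207110453097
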